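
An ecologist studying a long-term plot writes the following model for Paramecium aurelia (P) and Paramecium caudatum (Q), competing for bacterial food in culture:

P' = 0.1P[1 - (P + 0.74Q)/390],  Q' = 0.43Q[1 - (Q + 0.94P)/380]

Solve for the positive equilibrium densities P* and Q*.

Setting both brackets to zero gives the nullclines P + 0.74Q = 390 and 0.94P + Q = 380.
Substituting Q = 380 - 0.94P into the first: P(1 - 0.74·0.94) = 390 - 0.74·380.
So P* = 109/0.304 = 357, and then Q* = 380 - 0.94·357 = 44.

P* ≈ 357, Q* ≈ 44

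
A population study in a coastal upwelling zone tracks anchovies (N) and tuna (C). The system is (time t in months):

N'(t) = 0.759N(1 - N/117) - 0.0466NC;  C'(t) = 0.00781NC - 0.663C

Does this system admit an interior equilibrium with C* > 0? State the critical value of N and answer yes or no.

Threshold N = 84.9; K > 84.9, so yes, the predator persists.

The predator equation gives dC/dt > 0 only when N > 0.663/0.00781 = 84.9.
Without the predator, N → K = 117. Since 117 > 84.9, the predator can invade and persist.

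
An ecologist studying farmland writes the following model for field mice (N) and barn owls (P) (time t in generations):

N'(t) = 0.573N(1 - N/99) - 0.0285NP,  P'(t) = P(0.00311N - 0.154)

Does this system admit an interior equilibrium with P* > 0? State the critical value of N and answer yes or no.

Threshold N = 49.5; K > 49.5, so yes, the predator persists.

The predator equation gives dP/dt > 0 only when N > 0.154/0.00311 = 49.5.
Without the predator, N → K = 99. Since 99 > 49.5, the predator can invade and persist.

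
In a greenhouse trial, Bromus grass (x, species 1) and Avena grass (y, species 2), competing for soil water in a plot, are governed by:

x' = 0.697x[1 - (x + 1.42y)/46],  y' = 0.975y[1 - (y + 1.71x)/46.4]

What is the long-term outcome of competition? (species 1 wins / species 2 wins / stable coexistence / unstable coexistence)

unstable coexistence (outcome depends on initial conditions)

Compare the nullcline intercepts: K1/α12 = 46/1.42 = 32.4 < K2 = 46.4; K2/α21 = 46.4/1.71 = 27.1 < K1 = 46.
Since both are reversed, neither can invade when rare; the interior point is a saddle.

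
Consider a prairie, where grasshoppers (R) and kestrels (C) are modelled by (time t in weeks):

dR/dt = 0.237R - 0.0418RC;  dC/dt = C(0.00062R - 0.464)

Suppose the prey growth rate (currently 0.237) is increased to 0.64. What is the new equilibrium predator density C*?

C* ≈ 15.3

At the interior fixed point, setting dR/dt = 0 with R > 0 fixes C* = (prey growth rate)/(RC coefficient) — independent of the other coefficients.
With the change, C* = 0.64/0.0418 = 15.3; it rises from 5.67.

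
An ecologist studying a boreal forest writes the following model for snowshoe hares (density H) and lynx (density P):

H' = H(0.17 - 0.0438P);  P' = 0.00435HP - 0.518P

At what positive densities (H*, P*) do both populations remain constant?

Set dP/dt = 0 with P > 0: 0.00435H - 0.518 = 0, so H* = 0.518/0.00435 = 119.
Set dH/dt = 0 with H > 0: 0.17 - 0.0438P = 0, so P* = 0.17/0.0438 = 3.88.

H* ≈ 119, P* ≈ 3.88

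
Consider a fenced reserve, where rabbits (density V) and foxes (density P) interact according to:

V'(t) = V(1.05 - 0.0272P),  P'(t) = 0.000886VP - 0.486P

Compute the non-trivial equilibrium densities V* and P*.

Set dP/dt = 0 with P > 0: 0.000886V - 0.486 = 0, so V* = 0.486/0.000886 = 549.
Set dV/dt = 0 with V > 0: 1.05 - 0.0272P = 0, so P* = 1.05/0.0272 = 38.6.

V* ≈ 549, P* ≈ 38.6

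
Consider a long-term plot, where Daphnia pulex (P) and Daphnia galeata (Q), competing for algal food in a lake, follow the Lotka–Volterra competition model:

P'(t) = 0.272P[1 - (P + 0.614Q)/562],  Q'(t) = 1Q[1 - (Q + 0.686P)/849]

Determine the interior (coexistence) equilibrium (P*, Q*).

Setting both brackets to zero gives the nullclines P + 0.614Q = 562 and 0.686P + Q = 849.
Substituting Q = 849 - 0.686P into the first: P(1 - 0.614·0.686) = 562 - 0.614·849.
So P* = 40.7/0.579 = 70.3, and then Q* = 849 - 0.686·70.3 = 801.

P* ≈ 70.3, Q* ≈ 801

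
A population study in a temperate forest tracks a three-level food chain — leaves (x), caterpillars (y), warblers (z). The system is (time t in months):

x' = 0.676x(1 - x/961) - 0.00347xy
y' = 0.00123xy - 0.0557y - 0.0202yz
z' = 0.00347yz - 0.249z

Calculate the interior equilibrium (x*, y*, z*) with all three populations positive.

x* ≈ 607, y* ≈ 71.8, z* ≈ 34.2

From dz/dt = 0: 0.00347y* = 0.249, so y* = 71.8.
From dx/dt = 0: 0.676(1 - x*/961) = 0.00347·71.8, giving x* = 961·(1 - 0.368) = 607.
From dy/dt = 0: 0.00123·607 - 0.0557 = 0.0202z*, so z* = 0.691/0.0202 = 34.2.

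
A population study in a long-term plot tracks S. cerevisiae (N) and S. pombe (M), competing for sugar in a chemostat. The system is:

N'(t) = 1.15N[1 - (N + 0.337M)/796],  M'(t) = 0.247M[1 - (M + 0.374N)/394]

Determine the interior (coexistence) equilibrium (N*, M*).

Setting both brackets to zero gives the nullclines N + 0.337M = 796 and 0.374N + M = 394.
Substituting M = 394 - 0.374N into the first: N(1 - 0.337·0.374) = 796 - 0.337·394.
So N* = 663/0.874 = 759, and then M* = 394 - 0.374·759 = 110.

N* ≈ 759, M* ≈ 110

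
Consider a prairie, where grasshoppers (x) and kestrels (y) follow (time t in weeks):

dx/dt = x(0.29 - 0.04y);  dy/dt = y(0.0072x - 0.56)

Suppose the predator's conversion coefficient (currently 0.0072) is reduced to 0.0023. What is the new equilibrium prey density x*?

At the interior fixed point, setting dy/dt = 0 with y > 0 fixes x* = (predator death rate)/(xy coefficient) — independent of the other coefficients.
With the change, x* = 0.56/0.0023 = 243; it rises from 77.8.

x* ≈ 243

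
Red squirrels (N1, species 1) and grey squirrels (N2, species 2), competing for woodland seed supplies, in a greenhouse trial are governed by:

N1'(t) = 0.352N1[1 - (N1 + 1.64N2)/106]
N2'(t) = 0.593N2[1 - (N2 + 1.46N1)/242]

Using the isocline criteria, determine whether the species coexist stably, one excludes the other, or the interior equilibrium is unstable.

Compare the nullcline intercepts: K1/α12 = 106/1.64 = 64.6 < K2 = 242; K2/α21 = 242/1.46 = 166 > K1 = 106.
Since the inequalities point opposite ways, species 2 can invade but species 1 cannot.

species 2 excludes species 1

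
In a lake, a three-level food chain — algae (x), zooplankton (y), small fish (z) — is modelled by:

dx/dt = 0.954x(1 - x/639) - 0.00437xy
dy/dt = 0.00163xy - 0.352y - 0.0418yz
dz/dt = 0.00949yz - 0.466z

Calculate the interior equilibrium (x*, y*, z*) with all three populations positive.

x* ≈ 495, y* ≈ 49.1, z* ≈ 10.9

From dz/dt = 0: 0.00949y* = 0.466, so y* = 49.1.
From dx/dt = 0: 0.954(1 - x*/639) = 0.00437·49.1, giving x* = 639·(1 - 0.225) = 495.
From dy/dt = 0: 0.00163·495 - 0.352 = 0.0418z*, so z* = 0.455/0.0418 = 10.9.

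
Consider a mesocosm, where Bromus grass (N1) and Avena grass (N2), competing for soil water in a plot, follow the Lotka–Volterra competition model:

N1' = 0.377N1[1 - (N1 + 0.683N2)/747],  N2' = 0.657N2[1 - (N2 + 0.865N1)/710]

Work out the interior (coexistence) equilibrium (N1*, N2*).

Setting both brackets to zero gives the nullclines N1 + 0.683N2 = 747 and 0.865N1 + N2 = 710.
Substituting N2 = 710 - 0.865N1 into the first: N1(1 - 0.683·0.865) = 747 - 0.683·710.
So N1* = 262/0.409 = 640, and then N2* = 710 - 0.865·640 = 156.

N1* ≈ 640, N2* ≈ 156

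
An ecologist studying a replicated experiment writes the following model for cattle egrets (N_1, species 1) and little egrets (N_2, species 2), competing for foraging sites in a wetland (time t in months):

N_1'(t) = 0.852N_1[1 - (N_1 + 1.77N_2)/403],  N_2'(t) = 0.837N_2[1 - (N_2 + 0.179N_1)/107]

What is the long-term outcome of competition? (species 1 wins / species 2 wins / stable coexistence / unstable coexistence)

Compare the nullcline intercepts: K1/α12 = 403/1.77 = 228 > K2 = 107; K2/α21 = 107/0.179 = 598 > K1 = 403.
Since both inequalities hold, each species can invade when rare, so the interior equilibrium is stable.

stable coexistence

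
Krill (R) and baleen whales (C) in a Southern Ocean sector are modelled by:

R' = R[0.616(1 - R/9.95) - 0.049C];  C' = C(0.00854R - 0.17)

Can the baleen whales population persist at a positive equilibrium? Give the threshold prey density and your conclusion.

Threshold R = 19.9; K < 19.9, so no, the predator goes extinct.

The predator equation gives dC/dt > 0 only when R > 0.17/0.00854 = 19.9.
Without the predator, R → K = 9.95. Since 9.95 < 19.9, the predator cannot invade.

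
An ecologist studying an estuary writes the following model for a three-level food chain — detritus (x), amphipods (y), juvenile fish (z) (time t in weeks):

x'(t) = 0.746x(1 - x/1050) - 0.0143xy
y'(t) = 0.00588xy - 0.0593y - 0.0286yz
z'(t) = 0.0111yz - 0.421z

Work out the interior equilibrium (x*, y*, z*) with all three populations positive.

x* ≈ 287, y* ≈ 37.9, z* ≈ 56.9

From dz/dt = 0: 0.0111y* = 0.421, so y* = 37.9.
From dx/dt = 0: 0.746(1 - x*/1050) = 0.0143·37.9, giving x* = 1050·(1 - 0.727) = 287.
From dy/dt = 0: 0.00588·287 - 0.0593 = 0.0286z*, so z* = 1.63/0.0286 = 56.9.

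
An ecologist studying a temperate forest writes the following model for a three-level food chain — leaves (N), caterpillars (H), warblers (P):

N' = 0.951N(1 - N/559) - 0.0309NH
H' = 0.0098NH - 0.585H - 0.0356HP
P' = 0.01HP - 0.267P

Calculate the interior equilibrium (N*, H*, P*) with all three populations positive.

From dP/dt = 0: 0.01H* = 0.267, so H* = 26.7.
From dN/dt = 0: 0.951(1 - N*/559) = 0.0309·26.7, giving N* = 559·(1 - 0.868) = 74.
From dH/dt = 0: 0.0098·74 - 0.585 = 0.0356P*, so P* = 0.141/0.0356 = 3.95.

N* ≈ 74, H* ≈ 26.7, P* ≈ 3.95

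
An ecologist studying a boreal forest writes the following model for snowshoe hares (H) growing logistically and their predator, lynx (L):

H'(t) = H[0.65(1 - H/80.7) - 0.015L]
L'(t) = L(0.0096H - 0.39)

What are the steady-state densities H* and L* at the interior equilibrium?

From dL/dt = 0 with L > 0: 0.0096H* = 0.39, so H* = 40.6.
Substitute into dH/dt = 0: 0.65(1 - 40.6/80.7) = 0.015L*.
The bracket is 0.497, giving L* = 0.323/0.015 = 21.5.

H* ≈ 40.6, L* ≈ 21.5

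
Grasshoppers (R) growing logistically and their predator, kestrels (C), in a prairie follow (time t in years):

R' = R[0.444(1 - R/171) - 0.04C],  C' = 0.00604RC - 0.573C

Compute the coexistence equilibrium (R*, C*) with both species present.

From dC/dt = 0 with C > 0: 0.00604R* = 0.573, so R* = 94.9.
Substitute into dR/dt = 0: 0.444(1 - 94.9/171) = 0.04C*.
The bracket is 0.445, giving C* = 0.198/0.04 = 4.94.

R* ≈ 94.9, C* ≈ 4.94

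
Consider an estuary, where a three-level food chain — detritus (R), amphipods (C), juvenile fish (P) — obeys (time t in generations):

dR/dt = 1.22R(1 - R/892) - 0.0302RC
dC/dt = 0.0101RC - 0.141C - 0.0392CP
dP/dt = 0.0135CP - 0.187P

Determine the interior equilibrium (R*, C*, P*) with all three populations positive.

R* ≈ 586, C* ≈ 13.9, P* ≈ 147

From dP/dt = 0: 0.0135C* = 0.187, so C* = 13.9.
From dR/dt = 0: 1.22(1 - R*/892) = 0.0302·13.9, giving R* = 892·(1 - 0.343) = 586.
From dC/dt = 0: 0.0101·586 - 0.141 = 0.0392P*, so P* = 5.78/0.0392 = 147.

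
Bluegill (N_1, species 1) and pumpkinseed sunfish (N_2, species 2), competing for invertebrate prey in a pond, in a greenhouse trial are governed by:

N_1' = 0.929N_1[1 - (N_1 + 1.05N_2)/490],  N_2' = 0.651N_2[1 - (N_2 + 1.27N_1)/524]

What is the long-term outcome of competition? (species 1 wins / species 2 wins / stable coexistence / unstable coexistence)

Compare the nullcline intercepts: K1/α12 = 490/1.05 = 467 < K2 = 524; K2/α21 = 524/1.27 = 413 < K1 = 490.
Since both are reversed, neither can invade when rare; the interior point is a saddle.

unstable coexistence (outcome depends on initial conditions)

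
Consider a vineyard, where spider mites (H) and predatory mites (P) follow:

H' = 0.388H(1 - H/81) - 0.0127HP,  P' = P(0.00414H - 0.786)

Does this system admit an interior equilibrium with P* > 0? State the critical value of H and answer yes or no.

Threshold H = 190; K < 190, so no, the predator goes extinct.

The predator equation gives dP/dt > 0 only when H > 0.786/0.00414 = 190.
Without the predator, H → K = 81. Since 81 < 190, the predator cannot invade.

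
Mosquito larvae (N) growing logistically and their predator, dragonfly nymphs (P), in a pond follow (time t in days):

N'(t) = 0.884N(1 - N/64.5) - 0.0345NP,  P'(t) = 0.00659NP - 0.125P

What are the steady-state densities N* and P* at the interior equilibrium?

N* ≈ 19, P* ≈ 18.1

From dP/dt = 0 with P > 0: 0.00659N* = 0.125, so N* = 19.
Substitute into dN/dt = 0: 0.884(1 - 19/64.5) = 0.0345P*.
The bracket is 0.706, giving P* = 0.624/0.0345 = 18.1.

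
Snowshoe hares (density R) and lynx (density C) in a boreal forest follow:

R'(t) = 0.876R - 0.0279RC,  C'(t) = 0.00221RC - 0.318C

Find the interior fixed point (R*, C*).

Set dC/dt = 0 with C > 0: 0.00221R - 0.318 = 0, so R* = 0.318/0.00221 = 144.
Set dR/dt = 0 with R > 0: 0.876 - 0.0279C = 0, so C* = 0.876/0.0279 = 31.4.

R* ≈ 144, C* ≈ 31.4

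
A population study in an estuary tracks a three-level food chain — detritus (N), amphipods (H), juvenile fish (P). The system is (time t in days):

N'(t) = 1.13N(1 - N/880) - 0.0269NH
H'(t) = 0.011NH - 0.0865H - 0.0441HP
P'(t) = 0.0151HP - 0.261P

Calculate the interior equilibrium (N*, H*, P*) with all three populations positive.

N* ≈ 518, H* ≈ 17.3, P* ≈ 127

From dP/dt = 0: 0.0151H* = 0.261, so H* = 17.3.
From dN/dt = 0: 1.13(1 - N*/880) = 0.0269·17.3, giving N* = 880·(1 - 0.411) = 518.
From dH/dt = 0: 0.011·518 - 0.0865 = 0.0441P*, so P* = 5.61/0.0441 = 127.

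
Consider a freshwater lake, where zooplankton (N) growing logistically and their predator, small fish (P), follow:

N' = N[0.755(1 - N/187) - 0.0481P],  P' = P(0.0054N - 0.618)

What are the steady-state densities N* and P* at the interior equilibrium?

N* ≈ 114, P* ≈ 6.09

From dP/dt = 0 with P > 0: 0.0054N* = 0.618, so N* = 114.
Substitute into dN/dt = 0: 0.755(1 - 114/187) = 0.0481P*.
The bracket is 0.388, giving P* = 0.293/0.0481 = 6.09.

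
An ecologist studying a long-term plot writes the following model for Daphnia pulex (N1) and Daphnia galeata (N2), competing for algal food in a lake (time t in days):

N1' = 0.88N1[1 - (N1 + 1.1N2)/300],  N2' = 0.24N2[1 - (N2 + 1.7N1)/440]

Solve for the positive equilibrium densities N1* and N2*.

Setting both brackets to zero gives the nullclines N1 + 1.1N2 = 300 and 1.7N1 + N2 = 440.
Substituting N2 = 440 - 1.7N1 into the first: N1(1 - 1.1·1.7) = 300 - 1.1·440.
So N1* = -184/-0.87 = 211, and then N2* = 440 - 1.7·211 = 80.5.

N1* ≈ 211, N2* ≈ 80.5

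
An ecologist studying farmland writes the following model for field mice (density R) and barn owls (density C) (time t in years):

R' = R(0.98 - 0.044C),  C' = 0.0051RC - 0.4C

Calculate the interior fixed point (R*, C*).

Set dC/dt = 0 with C > 0: 0.0051R - 0.4 = 0, so R* = 0.4/0.0051 = 78.4.
Set dR/dt = 0 with R > 0: 0.98 - 0.044C = 0, so C* = 0.98/0.044 = 22.3.

R* ≈ 78.4, C* ≈ 22.3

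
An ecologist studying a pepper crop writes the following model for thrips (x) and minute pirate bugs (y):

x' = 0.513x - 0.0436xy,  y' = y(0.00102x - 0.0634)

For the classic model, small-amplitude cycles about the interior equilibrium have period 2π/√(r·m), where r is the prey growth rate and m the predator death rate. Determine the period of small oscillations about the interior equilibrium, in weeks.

Here r = 0.513 and m = 0.0634, so r·m = 0.0325.
ω = √0.0325 = 0.18 per week, hence T = 2π/ω ≈ 34.8 weeks.

T ≈ 34.8 weeks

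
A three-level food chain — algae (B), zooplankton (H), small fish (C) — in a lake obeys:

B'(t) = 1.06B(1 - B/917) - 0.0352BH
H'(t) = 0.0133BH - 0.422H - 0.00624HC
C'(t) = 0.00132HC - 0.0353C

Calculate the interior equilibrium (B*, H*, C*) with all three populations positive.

B* ≈ 103, H* ≈ 26.7, C* ≈ 151

From dC/dt = 0: 0.00132H* = 0.0353, so H* = 26.7.
From dB/dt = 0: 1.06(1 - B*/917) = 0.0352·26.7, giving B* = 917·(1 - 0.888) = 103.
From dH/dt = 0: 0.0133·103 - 0.422 = 0.00624C*, so C* = 0.943/0.00624 = 151.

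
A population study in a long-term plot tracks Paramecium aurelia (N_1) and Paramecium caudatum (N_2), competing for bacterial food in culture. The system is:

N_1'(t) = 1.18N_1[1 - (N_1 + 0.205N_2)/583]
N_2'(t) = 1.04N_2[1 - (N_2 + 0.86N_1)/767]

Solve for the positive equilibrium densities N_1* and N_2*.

Setting both brackets to zero gives the nullclines N_1 + 0.205N_2 = 583 and 0.86N_1 + N_2 = 767.
Substituting N_2 = 767 - 0.86N_1 into the first: N_1(1 - 0.205·0.86) = 583 - 0.205·767.
So N_1* = 426/0.824 = 517, and then N_2* = 767 - 0.86·517 = 322.

N_1* ≈ 517, N_2* ≈ 322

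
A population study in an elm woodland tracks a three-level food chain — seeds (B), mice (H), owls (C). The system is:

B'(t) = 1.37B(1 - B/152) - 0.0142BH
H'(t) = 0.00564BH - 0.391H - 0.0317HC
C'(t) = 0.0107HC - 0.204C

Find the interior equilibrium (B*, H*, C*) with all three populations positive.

From dC/dt = 0: 0.0107H* = 0.204, so H* = 19.1.
From dB/dt = 0: 1.37(1 - B*/152) = 0.0142·19.1, giving B* = 152·(1 - 0.198) = 122.
From dH/dt = 0: 0.00564·122 - 0.391 = 0.0317C*, so C* = 0.297/0.0317 = 9.37.

B* ≈ 122, H* ≈ 19.1, C* ≈ 9.37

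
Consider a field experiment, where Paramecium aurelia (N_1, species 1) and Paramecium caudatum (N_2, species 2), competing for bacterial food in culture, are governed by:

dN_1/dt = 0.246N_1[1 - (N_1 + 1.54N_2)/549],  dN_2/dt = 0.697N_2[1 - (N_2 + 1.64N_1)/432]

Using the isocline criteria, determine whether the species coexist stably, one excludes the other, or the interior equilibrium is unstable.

Compare the nullcline intercepts: K1/α12 = 549/1.54 = 356 < K2 = 432; K2/α21 = 432/1.64 = 263 < K1 = 549.
Since both are reversed, neither can invade when rare; the interior point is a saddle.

unstable coexistence (outcome depends on initial conditions)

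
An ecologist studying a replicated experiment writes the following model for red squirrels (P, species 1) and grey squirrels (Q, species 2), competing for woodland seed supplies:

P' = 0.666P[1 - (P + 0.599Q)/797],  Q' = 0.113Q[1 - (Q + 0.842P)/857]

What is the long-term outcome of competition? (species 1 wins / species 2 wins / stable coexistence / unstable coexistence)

stable coexistence

Compare the nullcline intercepts: K1/α12 = 797/0.599 = 1330 > K2 = 857; K2/α21 = 857/0.842 = 1020 > K1 = 797.
Since both inequalities hold, each species can invade when rare, so the interior equilibrium is stable.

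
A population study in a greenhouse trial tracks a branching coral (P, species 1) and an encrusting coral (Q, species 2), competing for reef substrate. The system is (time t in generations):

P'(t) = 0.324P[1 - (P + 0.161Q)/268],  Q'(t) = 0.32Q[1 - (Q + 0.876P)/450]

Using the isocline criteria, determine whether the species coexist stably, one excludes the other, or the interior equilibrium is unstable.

stable coexistence

Compare the nullcline intercepts: K1/α12 = 268/0.161 = 1660 > K2 = 450; K2/α21 = 450/0.876 = 514 > K1 = 268.
Since both inequalities hold, each species can invade when rare, so the interior equilibrium is stable.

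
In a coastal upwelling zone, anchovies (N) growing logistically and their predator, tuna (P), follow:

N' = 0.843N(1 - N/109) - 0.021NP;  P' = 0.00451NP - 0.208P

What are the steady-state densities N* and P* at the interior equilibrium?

N* ≈ 46.1, P* ≈ 23.2

From dP/dt = 0 with P > 0: 0.00451N* = 0.208, so N* = 46.1.
Substitute into dN/dt = 0: 0.843(1 - 46.1/109) = 0.021P*.
The bracket is 0.577, giving P* = 0.486/0.021 = 23.2.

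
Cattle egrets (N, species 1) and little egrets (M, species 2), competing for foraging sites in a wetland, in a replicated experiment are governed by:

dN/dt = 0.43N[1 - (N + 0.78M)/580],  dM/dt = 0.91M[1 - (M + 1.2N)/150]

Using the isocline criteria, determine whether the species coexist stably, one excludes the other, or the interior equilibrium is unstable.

Compare the nullcline intercepts: K1/α12 = 580/0.78 = 744 > K2 = 150; K2/α21 = 150/1.2 = 125 < K1 = 580.
Since the inequalities point opposite ways, species 1 can invade but species 2 cannot.

species 1 excludes species 2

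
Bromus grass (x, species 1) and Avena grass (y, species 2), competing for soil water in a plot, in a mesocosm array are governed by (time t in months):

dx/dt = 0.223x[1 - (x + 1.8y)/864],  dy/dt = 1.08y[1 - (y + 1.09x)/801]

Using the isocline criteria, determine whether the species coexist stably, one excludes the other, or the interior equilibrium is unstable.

unstable coexistence (outcome depends on initial conditions)

Compare the nullcline intercepts: K1/α12 = 864/1.8 = 480 < K2 = 801; K2/α21 = 801/1.09 = 735 < K1 = 864.
Since both are reversed, neither can invade when rare; the interior point is a saddle.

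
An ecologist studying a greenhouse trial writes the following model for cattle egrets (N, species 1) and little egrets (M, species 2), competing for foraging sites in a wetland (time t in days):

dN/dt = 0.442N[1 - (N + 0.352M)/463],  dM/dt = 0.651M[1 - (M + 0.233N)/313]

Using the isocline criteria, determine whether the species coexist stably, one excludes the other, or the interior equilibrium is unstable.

Compare the nullcline intercepts: K1/α12 = 463/0.352 = 1320 > K2 = 313; K2/α21 = 313/0.233 = 1340 > K1 = 463.
Since both inequalities hold, each species can invade when rare, so the interior equilibrium is stable.

stable coexistence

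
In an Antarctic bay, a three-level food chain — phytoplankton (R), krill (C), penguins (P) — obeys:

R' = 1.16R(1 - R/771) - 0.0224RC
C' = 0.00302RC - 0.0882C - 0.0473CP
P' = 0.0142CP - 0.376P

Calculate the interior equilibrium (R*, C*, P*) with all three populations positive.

From dP/dt = 0: 0.0142C* = 0.376, so C* = 26.5.
From dR/dt = 0: 1.16(1 - R*/771) = 0.0224·26.5, giving R* = 771·(1 - 0.511) = 377.
From dC/dt = 0: 0.00302·377 - 0.0882 = 0.0473P*, so P* = 1.05/0.0473 = 22.2.

R* ≈ 377, C* ≈ 26.5, P* ≈ 22.2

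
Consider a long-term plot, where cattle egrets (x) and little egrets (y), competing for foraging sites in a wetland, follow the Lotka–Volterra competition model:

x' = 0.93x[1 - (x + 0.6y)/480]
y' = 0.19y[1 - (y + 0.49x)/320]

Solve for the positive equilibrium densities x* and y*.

x* ≈ 408, y* ≈ 120

Setting both brackets to zero gives the nullclines x + 0.6y = 480 and 0.49x + y = 320.
Substituting y = 320 - 0.49x into the first: x(1 - 0.6·0.49) = 480 - 0.6·320.
So x* = 288/0.706 = 408, and then y* = 320 - 0.49·408 = 120.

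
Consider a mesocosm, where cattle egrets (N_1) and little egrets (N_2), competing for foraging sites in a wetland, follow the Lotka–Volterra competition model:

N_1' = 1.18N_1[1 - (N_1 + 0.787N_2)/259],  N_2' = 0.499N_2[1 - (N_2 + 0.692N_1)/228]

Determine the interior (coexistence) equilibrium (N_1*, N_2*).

N_1* ≈ 175, N_2* ≈ 107

Setting both brackets to zero gives the nullclines N_1 + 0.787N_2 = 259 and 0.692N_1 + N_2 = 228.
Substituting N_2 = 228 - 0.692N_1 into the first: N_1(1 - 0.787·0.692) = 259 - 0.787·228.
So N_1* = 79.6/0.455 = 175, and then N_2* = 228 - 0.692·175 = 107.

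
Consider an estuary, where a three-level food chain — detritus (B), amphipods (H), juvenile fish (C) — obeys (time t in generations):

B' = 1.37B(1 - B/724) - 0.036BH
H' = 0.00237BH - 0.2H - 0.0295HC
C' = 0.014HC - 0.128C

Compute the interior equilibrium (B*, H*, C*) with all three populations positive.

B* ≈ 550, H* ≈ 9.14, C* ≈ 37.4

From dC/dt = 0: 0.014H* = 0.128, so H* = 9.14.
From dB/dt = 0: 1.37(1 - B*/724) = 0.036·9.14, giving B* = 724·(1 - 0.24) = 550.
From dH/dt = 0: 0.00237·550 - 0.2 = 0.0295C*, so C* = 1.1/0.0295 = 37.4.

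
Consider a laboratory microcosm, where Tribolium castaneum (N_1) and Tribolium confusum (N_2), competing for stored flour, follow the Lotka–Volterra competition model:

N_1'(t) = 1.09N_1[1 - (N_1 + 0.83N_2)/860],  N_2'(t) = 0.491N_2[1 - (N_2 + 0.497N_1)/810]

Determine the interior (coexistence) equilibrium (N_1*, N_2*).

N_1* ≈ 319, N_2* ≈ 651

Setting both brackets to zero gives the nullclines N_1 + 0.83N_2 = 860 and 0.497N_1 + N_2 = 810.
Substituting N_2 = 810 - 0.497N_1 into the first: N_1(1 - 0.83·0.497) = 860 - 0.83·810.
So N_1* = 188/0.587 = 319, and then N_2* = 810 - 0.497·319 = 651.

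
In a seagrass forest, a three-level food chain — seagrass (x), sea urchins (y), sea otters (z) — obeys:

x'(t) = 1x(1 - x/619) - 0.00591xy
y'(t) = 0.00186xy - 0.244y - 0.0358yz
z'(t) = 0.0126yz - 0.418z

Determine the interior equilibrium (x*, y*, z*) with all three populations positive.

x* ≈ 498, y* ≈ 33.2, z* ≈ 19

From dz/dt = 0: 0.0126y* = 0.418, so y* = 33.2.
From dx/dt = 0: 1(1 - x*/619) = 0.00591·33.2, giving x* = 619·(1 - 0.196) = 498.
From dy/dt = 0: 0.00186·498 - 0.244 = 0.0358z*, so z* = 0.682/0.0358 = 19.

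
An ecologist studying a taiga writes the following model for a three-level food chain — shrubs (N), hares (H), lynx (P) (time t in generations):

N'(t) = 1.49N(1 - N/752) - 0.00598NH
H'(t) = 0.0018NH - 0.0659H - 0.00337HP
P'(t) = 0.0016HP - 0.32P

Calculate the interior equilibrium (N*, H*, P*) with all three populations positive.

N* ≈ 148, H* ≈ 200, P* ≈ 59.7

From dP/dt = 0: 0.0016H* = 0.32, so H* = 200.
From dN/dt = 0: 1.49(1 - N*/752) = 0.00598·200, giving N* = 752·(1 - 0.803) = 148.
From dH/dt = 0: 0.0018·148 - 0.0659 = 0.00337P*, so P* = 0.201/0.00337 = 59.7.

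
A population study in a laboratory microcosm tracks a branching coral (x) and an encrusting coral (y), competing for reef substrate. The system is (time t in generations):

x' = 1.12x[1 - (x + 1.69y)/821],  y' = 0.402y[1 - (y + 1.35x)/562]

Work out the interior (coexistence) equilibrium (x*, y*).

x* ≈ 100, y* ≈ 426

Setting both brackets to zero gives the nullclines x + 1.69y = 821 and 1.35x + y = 562.
Substituting y = 562 - 1.35x into the first: x(1 - 1.69·1.35) = 821 - 1.69·562.
So x* = -129/-1.28 = 100, and then y* = 562 - 1.35·100 = 426.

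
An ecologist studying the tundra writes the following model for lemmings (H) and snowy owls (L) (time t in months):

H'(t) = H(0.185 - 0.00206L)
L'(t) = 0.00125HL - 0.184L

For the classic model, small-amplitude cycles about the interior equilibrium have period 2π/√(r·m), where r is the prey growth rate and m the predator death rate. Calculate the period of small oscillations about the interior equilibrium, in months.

Here r = 0.185 and m = 0.184, so r·m = 0.034.
ω = √0.034 = 0.184 per month, hence T = 2π/ω ≈ 34.1 months.

T ≈ 34.1 months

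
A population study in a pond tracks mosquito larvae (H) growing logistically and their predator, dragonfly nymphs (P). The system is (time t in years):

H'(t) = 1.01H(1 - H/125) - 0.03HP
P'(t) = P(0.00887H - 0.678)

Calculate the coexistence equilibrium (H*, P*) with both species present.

From dP/dt = 0 with P > 0: 0.00887H* = 0.678, so H* = 76.4.
Substitute into dH/dt = 0: 1.01(1 - 76.4/125) = 0.03P*.
The bracket is 0.389, giving P* = 0.392/0.03 = 13.1.

H* ≈ 76.4, P* ≈ 13.1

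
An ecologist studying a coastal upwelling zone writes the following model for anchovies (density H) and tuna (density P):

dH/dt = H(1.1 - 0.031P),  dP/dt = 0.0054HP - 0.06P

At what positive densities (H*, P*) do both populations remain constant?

H* ≈ 11.1, P* ≈ 35.5

Set dP/dt = 0 with P > 0: 0.0054H - 0.06 = 0, so H* = 0.06/0.0054 = 11.1.
Set dH/dt = 0 with H > 0: 1.1 - 0.031P = 0, so P* = 1.1/0.031 = 35.5.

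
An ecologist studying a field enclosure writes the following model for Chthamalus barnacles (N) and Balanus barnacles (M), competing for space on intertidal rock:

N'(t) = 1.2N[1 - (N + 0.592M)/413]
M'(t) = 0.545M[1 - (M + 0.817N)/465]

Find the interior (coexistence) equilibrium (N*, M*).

Setting both brackets to zero gives the nullclines N + 0.592M = 413 and 0.817N + M = 465.
Substituting M = 465 - 0.817N into the first: N(1 - 0.592·0.817) = 413 - 0.592·465.
So N* = 138/0.516 = 267, and then M* = 465 - 0.817·267 = 247.

N* ≈ 267, M* ≈ 247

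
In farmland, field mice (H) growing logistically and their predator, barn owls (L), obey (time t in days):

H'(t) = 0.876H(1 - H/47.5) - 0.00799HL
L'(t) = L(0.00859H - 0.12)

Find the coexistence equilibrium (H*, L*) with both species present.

H* ≈ 14, L* ≈ 77.4

From dL/dt = 0 with L > 0: 0.00859H* = 0.12, so H* = 14.
Substitute into dH/dt = 0: 0.876(1 - 14/47.5) = 0.00799L*.
The bracket is 0.706, giving L* = 0.618/0.00799 = 77.4.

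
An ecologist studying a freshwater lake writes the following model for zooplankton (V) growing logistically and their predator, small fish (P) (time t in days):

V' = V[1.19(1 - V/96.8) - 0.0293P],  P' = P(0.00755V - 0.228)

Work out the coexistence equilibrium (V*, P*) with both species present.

V* ≈ 30.2, P* ≈ 27.9

From dP/dt = 0 with P > 0: 0.00755V* = 0.228, so V* = 30.2.
Substitute into dV/dt = 0: 1.19(1 - 30.2/96.8) = 0.0293P*.
The bracket is 0.688, giving P* = 0.819/0.0293 = 27.9.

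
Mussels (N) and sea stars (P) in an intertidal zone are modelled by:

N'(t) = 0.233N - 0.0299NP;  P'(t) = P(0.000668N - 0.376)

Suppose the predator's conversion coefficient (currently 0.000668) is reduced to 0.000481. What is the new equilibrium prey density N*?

N* ≈ 782

At the interior fixed point, setting dP/dt = 0 with P > 0 fixes N* = (predator death rate)/(NP coefficient) — independent of the other coefficients.
With the change, N* = 0.376/0.000481 = 782; it rises from 563.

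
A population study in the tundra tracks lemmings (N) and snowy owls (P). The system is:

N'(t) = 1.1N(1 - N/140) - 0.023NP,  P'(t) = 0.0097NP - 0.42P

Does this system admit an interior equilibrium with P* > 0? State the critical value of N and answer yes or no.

The predator equation gives dP/dt > 0 only when N > 0.42/0.0097 = 43.3.
Without the predator, N → K = 140. Since 140 > 43.3, the predator can invade and persist.

Threshold N = 43.3; K > 43.3, so yes, the predator persists.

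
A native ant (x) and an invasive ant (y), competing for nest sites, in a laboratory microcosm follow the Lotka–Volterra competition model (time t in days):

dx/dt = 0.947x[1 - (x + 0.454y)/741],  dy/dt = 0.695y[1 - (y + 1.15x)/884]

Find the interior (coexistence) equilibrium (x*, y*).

Setting both brackets to zero gives the nullclines x + 0.454y = 741 and 1.15x + y = 884.
Substituting y = 884 - 1.15x into the first: x(1 - 0.454·1.15) = 741 - 0.454·884.
So x* = 340/0.478 = 711, and then y* = 884 - 1.15·711 = 66.6.

x* ≈ 711, y* ≈ 66.6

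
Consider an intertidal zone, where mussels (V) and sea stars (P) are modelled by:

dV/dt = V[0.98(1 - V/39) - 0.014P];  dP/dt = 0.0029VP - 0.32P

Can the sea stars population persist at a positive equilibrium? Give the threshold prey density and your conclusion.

The predator equation gives dP/dt > 0 only when V > 0.32/0.0029 = 110.
Without the predator, V → K = 39. Since 39 < 110, the predator cannot invade.

Threshold V = 110; K < 110, so no, the predator goes extinct.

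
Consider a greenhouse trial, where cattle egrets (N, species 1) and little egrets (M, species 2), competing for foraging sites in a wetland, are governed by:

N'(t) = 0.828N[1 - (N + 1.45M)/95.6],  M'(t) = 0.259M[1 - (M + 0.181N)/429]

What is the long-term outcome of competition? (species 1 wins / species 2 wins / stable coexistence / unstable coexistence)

species 2 excludes species 1

Compare the nullcline intercepts: K1/α12 = 95.6/1.45 = 65.9 < K2 = 429; K2/α21 = 429/0.181 = 2370 > K1 = 95.6.
Since the inequalities point opposite ways, species 2 can invade but species 1 cannot.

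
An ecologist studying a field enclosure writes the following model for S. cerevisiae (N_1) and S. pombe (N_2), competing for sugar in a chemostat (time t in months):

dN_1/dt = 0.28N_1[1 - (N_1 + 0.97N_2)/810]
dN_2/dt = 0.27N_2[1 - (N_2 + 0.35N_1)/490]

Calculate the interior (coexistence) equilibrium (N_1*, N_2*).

Setting both brackets to zero gives the nullclines N_1 + 0.97N_2 = 810 and 0.35N_1 + N_2 = 490.
Substituting N_2 = 490 - 0.35N_1 into the first: N_1(1 - 0.97·0.35) = 810 - 0.97·490.
So N_1* = 335/0.661 = 507, and then N_2* = 490 - 0.35·507 = 313.

N_1* ≈ 507, N_2* ≈ 313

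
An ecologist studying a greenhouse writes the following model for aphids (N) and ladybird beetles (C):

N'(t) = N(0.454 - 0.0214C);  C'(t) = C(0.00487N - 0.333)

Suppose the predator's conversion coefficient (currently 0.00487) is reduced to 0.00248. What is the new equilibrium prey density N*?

At the interior fixed point, setting dC/dt = 0 with C > 0 fixes N* = (predator death rate)/(NC coefficient) — independent of the other coefficients.
With the change, N* = 0.333/0.00248 = 134; it rises from 68.4.

N* ≈ 134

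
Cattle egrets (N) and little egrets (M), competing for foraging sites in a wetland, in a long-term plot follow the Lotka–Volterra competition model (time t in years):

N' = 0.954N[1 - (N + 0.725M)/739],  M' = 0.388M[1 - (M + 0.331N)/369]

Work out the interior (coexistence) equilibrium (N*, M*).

N* ≈ 620, M* ≈ 164

Setting both brackets to zero gives the nullclines N + 0.725M = 739 and 0.331N + M = 369.
Substituting M = 369 - 0.331N into the first: N(1 - 0.725·0.331) = 739 - 0.725·369.
So N* = 471/0.76 = 620, and then M* = 369 - 0.331·620 = 164.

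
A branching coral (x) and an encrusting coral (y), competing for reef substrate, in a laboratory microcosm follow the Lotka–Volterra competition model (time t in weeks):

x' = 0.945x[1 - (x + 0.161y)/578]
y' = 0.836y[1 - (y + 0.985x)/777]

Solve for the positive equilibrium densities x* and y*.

Setting both brackets to zero gives the nullclines x + 0.161y = 578 and 0.985x + y = 777.
Substituting y = 777 - 0.985x into the first: x(1 - 0.161·0.985) = 578 - 0.161·777.
So x* = 453/0.841 = 538, and then y* = 777 - 0.985·538 = 247.

x* ≈ 538, y* ≈ 247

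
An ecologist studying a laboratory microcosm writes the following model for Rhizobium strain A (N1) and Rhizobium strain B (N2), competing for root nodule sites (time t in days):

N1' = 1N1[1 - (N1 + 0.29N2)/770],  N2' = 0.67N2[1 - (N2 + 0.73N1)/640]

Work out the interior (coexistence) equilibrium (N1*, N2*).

N1* ≈ 741, N2* ≈ 98.8

Setting both brackets to zero gives the nullclines N1 + 0.29N2 = 770 and 0.73N1 + N2 = 640.
Substituting N2 = 640 - 0.73N1 into the first: N1(1 - 0.29·0.73) = 770 - 0.29·640.
So N1* = 584/0.788 = 741, and then N2* = 640 - 0.73·741 = 98.8.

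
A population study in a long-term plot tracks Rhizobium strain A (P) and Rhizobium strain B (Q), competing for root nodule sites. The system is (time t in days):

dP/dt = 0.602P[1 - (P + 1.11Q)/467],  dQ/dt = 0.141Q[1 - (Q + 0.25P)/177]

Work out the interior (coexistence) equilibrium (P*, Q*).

Setting both brackets to zero gives the nullclines P + 1.11Q = 467 and 0.25P + Q = 177.
Substituting Q = 177 - 0.25P into the first: P(1 - 1.11·0.25) = 467 - 1.11·177.
So P* = 271/0.722 = 374, and then Q* = 177 - 0.25·374 = 83.4.

P* ≈ 374, Q* ≈ 83.4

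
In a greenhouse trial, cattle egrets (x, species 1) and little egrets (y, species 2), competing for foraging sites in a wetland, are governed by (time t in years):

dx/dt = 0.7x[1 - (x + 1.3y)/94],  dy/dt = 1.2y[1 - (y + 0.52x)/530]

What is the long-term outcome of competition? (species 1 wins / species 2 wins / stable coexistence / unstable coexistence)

Compare the nullcline intercepts: K1/α12 = 94/1.3 = 72.3 < K2 = 530; K2/α21 = 530/0.52 = 1020 > K1 = 94.
Since the inequalities point opposite ways, species 2 can invade but species 1 cannot.

species 2 excludes species 1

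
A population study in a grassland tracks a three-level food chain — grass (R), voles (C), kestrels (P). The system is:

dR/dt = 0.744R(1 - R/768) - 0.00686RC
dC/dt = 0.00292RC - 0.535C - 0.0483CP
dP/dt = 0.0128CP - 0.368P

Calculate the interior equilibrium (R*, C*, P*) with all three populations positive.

From dP/dt = 0: 0.0128C* = 0.368, so C* = 28.7.
From dR/dt = 0: 0.744(1 - R*/768) = 0.00686·28.7, giving R* = 768·(1 - 0.265) = 564.
From dC/dt = 0: 0.00292·564 - 0.535 = 0.0483P*, so P* = 1.11/0.0483 = 23.

R* ≈ 564, C* ≈ 28.7, P* ≈ 23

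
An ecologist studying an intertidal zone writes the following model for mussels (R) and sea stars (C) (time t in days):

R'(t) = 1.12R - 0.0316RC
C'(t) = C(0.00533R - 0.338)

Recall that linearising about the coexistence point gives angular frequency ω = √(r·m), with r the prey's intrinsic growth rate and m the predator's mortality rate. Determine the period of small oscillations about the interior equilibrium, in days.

Here r = 1.12 and m = 0.338, so r·m = 0.379.
ω = √0.379 = 0.615 per day, hence T = 2π/ω ≈ 10.2 days.

T ≈ 10.2 days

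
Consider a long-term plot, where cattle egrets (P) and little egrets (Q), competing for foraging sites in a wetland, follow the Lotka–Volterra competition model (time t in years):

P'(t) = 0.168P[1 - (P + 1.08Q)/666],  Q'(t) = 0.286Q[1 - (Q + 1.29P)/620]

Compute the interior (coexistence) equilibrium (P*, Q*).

P* ≈ 9.16, Q* ≈ 608

Setting both brackets to zero gives the nullclines P + 1.08Q = 666 and 1.29P + Q = 620.
Substituting Q = 620 - 1.29P into the first: P(1 - 1.08·1.29) = 666 - 1.08·620.
So P* = -3.6/-0.393 = 9.16, and then Q* = 620 - 1.29·9.16 = 608.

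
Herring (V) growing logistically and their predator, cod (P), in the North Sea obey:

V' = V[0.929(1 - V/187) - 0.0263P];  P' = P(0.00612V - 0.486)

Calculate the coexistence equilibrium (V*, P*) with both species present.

V* ≈ 79.4, P* ≈ 20.3

From dP/dt = 0 with P > 0: 0.00612V* = 0.486, so V* = 79.4.
Substitute into dV/dt = 0: 0.929(1 - 79.4/187) = 0.0263P*.
The bracket is 0.575, giving P* = 0.534/0.0263 = 20.3.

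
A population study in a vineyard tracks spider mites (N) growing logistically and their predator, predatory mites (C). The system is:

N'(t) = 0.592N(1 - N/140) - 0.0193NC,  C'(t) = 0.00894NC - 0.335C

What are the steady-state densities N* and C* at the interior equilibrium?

N* ≈ 37.5, C* ≈ 22.5

From dC/dt = 0 with C > 0: 0.00894N* = 0.335, so N* = 37.5.
Substitute into dN/dt = 0: 0.592(1 - 37.5/140) = 0.0193C*.
The bracket is 0.732, giving C* = 0.434/0.0193 = 22.5.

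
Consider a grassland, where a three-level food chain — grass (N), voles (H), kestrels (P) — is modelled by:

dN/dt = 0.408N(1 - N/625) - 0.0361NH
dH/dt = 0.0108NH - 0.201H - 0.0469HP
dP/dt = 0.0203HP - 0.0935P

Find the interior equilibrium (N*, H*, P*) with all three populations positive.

From dP/dt = 0: 0.0203H* = 0.0935, so H* = 4.61.
From dN/dt = 0: 0.408(1 - N*/625) = 0.0361·4.61, giving N* = 625·(1 - 0.408) = 370.
From dH/dt = 0: 0.0108·370 - 0.201 = 0.0469P*, so P* = 3.8/0.0469 = 81.

N* ≈ 370, H* ≈ 4.61, P* ≈ 81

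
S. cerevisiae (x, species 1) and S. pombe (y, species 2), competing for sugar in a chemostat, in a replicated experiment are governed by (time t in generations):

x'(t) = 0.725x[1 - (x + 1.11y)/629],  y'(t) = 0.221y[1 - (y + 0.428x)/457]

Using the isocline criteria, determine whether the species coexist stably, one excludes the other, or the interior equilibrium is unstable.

Compare the nullcline intercepts: K1/α12 = 629/1.11 = 567 > K2 = 457; K2/α21 = 457/0.428 = 1070 > K1 = 629.
Since both inequalities hold, each species can invade when rare, so the interior equilibrium is stable.

stable coexistence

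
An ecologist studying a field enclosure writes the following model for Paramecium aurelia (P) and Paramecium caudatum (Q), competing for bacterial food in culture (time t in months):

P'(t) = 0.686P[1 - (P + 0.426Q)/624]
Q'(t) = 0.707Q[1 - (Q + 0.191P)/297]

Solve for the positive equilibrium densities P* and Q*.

P* ≈ 542, Q* ≈ 194

Setting both brackets to zero gives the nullclines P + 0.426Q = 624 and 0.191P + Q = 297.
Substituting Q = 297 - 0.191P into the first: P(1 - 0.426·0.191) = 624 - 0.426·297.
So P* = 497/0.919 = 542, and then Q* = 297 - 0.191·542 = 194.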